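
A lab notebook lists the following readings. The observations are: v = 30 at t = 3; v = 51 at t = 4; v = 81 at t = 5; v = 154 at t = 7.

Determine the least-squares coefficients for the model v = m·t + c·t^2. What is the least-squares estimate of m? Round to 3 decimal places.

The normal system MᵀM·[m, c]ᵀ = Mᵀv is [[99, 559]; [559, 3363]]·[m, c]ᵀ = [1777, 10657]ᵀ.
Δ = 99·3363 − 559² = 20456.
m = (1777·3363 − 559·10657)/20456 = 4697/5114; c = (99·10657 − 559·1777)/20456 = 15425/5114.

m = 0.918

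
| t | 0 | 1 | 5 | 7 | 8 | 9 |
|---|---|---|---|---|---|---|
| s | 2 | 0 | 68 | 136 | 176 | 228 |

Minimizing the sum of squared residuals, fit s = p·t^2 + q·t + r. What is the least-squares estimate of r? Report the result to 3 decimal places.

Sums needed: Σt^2·t^2 = 13684, Σt^2·t = 1710, Σt^2 = 220, Σt·t = 220, Σt = 30, Σ1 = 6.
For Aᵀs: Σt^2·s = 38096, Σt·s = 4752, Σs = 610.
So AᵀA·[p, q, r]ᵀ = Aᵀs: [[13684, 1710, 220]; [1710, 220, 30]; [220, 30, 6]]·[p, q, r]ᵀ = [38096, 4752, 610]ᵀ.
Solving the 3×3 system (Gaussian elimination) gives p = 9425/3167, q = -25644/15835, r = 2039/3167.

r = 0.644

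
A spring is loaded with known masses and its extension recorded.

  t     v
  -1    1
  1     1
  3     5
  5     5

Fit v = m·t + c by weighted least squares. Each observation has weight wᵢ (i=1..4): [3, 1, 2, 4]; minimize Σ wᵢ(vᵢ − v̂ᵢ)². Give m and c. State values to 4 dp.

Forming MᵀWM = [[122, 24]; [24, 10]] and MᵀWv = [128, 34]ᵀ gives MᵀWM·[m, c]ᵀ = MᵀWv.
det = 122·10 − 24² = 644.
m = (128·10 − 24·34)/644 = 116/161; c = (122·34 − 24·128)/644 = 269/161.

m = 0.7205, c = 1.6708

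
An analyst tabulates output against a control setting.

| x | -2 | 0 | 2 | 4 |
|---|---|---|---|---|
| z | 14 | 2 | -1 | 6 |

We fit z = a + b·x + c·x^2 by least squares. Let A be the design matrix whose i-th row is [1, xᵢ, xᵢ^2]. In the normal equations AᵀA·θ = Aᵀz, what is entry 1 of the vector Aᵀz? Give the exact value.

21

Entry 1 ↔ basis 1, so (Aᵀz)_{1} = Σᵢ zᵢ = (1)·(14) + (1)·(2) + (1)·(-1) + (1)·(6) = 21.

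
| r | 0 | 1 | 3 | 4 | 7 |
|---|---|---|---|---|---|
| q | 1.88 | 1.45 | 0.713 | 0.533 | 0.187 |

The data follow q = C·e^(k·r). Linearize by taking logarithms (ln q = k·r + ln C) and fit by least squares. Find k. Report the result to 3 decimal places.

Linearized form: ln q = k·r + ln C. From the 5 transformed points,
Σr = 15.0000, Σ(r)² = 75.0000, Σln q = -1.6413, Σr·ln q = -14.8967.
Equations: 75.0000·k + 15.0000·ln C = -14.8967;  15.0000·k + 5·ln C = -1.6413.
Δ = 75.0000·5 − (15.0000)² = 150.0000; k = (-14.8967·5 − 15.0000·-1.6413)/150.0000 = -0.33243, ln C = (75.0000·-1.6413 − 15.0000·-14.8967)/150.0000 = 0.66901.

k = -0.332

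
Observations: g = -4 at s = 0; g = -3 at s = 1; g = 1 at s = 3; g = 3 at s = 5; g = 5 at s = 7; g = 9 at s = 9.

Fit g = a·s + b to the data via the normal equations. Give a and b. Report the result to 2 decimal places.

From the data, Σs·s = 165, Σs = 25, Σ1 = 6.
For Mᵀg: Σs·g = 131, Σg = 11.
MᵀM·[a, b]ᵀ = Mᵀg becomes [[165, 25]; [25, 6]]·[a, b]ᵀ = [131, 11]ᵀ.
Δ = 165·6 − 25² = 365.
a = (131·6 − 25·11)/365 = 7/5; b = (165·11 − 25·131)/365 = -4.

a = 1.40, b = -4.00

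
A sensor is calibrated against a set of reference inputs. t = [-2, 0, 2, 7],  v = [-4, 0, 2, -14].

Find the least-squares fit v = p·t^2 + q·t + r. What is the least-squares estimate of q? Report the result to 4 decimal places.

AᵀA·[p, q, r]ᵀ = Aᵀv reads: 2433·p + 343·q + 57·r = -694;  343·p + 57·q + 7·r = -86;  57·p + 7·q + 4·r = -16.
(Σt^2·t^2 = 2433, Σt^2·t = 343, Σt^2 = 57, Σt·t = 57, Σt = 7, Σ1 = 4, Σt^2·v = -694, Σt·v = -86, Σv = -16.)
Solving the 3×3 system (Gaussian elimination) gives p = -6745/13358, q = 19351/13358, r = 4410/6679.

q = 1.4486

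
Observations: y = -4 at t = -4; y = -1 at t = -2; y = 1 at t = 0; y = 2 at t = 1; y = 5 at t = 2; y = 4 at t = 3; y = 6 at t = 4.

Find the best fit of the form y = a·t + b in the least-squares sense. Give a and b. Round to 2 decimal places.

Setting ∂/∂a … = 0 gives: 50·a + 4·b = 66;  4·a + 7·b = 13.
Eliminating b: 7·(row 1) − 4·(row 2) gives 334·a = 7·66 − 4·13 = 410, so a = 205/167.
Then b = (13 − 4·(205/167))/7 = 193/167.

a = 1.23, b = 1.16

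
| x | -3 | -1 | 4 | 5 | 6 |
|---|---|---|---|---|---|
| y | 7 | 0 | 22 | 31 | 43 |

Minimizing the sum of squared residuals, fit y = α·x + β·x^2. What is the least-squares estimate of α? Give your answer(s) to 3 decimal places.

α = 0.958

From the data, Σx·x = 87, Σx·x^2 = 377, Σx^2·x^2 = 2259.
Moment sums: Σx·y = 480, Σx^2·y = 2738.
Determinant 87·2259 − 377² = 54404.
α = (480·2259 − 377·2738)/54404 = 3721/3886; β = (87·2738 − 377·480)/54404 = 141/134.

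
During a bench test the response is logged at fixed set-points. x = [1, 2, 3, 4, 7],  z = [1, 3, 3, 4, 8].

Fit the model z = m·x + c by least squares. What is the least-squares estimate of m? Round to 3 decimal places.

m = 1.104

The normal equations are: 79·m + 17·c = 88;  17·m + 5·c = 19.
Determinant 79·5 − 17² = 106.
m = (88·5 − 17·19)/106 = 117/106; c = (79·19 − 17·88)/106 = 5/106.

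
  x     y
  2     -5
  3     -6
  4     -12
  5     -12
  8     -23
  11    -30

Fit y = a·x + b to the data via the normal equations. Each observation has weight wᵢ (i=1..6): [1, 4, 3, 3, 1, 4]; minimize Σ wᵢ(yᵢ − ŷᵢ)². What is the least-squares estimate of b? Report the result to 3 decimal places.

MᵀWM·[a, b]ᵀ = MᵀWy reads: 711·a + 93·b = -1910;  93·a + 16·b = -244.
Determinant 711·16 − 93² = 2727.
a = ((-1910)·16 − 93·(-244))/2727 = -7868/2727; b = (711·(-244) − 93·(-1910))/2727 = 1382/909.

b = 1.520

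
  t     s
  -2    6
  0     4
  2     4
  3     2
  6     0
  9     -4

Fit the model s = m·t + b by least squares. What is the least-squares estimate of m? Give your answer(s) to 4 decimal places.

Forming MᵀM = [[134, 18]; [18, 6]] and Mᵀs = [-34, 12]ᵀ gives MᵀM·[m, b]ᵀ = Mᵀs.
det = 134·6 − 18² = 480.
m = ((-34)·6 − 18·12)/480 = -7/8; b = (134·12 − 18·(-34))/480 = 37/8.

m = -0.8750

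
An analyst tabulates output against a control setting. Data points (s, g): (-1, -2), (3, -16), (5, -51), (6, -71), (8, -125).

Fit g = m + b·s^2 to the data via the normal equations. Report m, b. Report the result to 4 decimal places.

Setting ∂/∂m … = 0 gives: 5·m + 135·b = -265;  135·m + 6099·b = -11977.
Δ = 5·6099 − 135² = 12270.
m = ((-265)·6099 − 135·(-11977))/12270 = 22/409; b = (5·(-11977) − 135·(-265))/12270 = -2411/1227.

m = 0.0538, b = -1.9650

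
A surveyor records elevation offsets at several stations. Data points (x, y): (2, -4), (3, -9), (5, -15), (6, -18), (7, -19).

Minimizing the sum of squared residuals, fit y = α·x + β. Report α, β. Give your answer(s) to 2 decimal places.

From the data, Σx·x = 123, Σx = 23, Σ1 = 5.
Right-hand side: Σx·y = -351, Σy = -65.
Δ = 123·5 − 23² = 86.
α = ((-351)·5 − 23·(-65))/86 = -130/43; β = (123·(-65) − 23·(-351))/86 = 39/43.

α = -3.02, β = 0.91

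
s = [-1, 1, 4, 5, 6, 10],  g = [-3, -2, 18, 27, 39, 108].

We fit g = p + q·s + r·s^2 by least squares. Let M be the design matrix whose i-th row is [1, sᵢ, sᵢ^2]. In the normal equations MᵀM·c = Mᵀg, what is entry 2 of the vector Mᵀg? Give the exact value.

1522

Entry 2 ↔ basis s, so (Mᵀg)_{2} = Σᵢ (s)·gᵢ = (-1)·(-3) + (1)·(-2) + (4)·(18) + (5)·(27) + (6)·(39) + (10)·(108) = 1522.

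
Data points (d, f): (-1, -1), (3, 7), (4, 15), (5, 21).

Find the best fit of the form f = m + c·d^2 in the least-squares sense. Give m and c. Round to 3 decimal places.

Sums needed: Σ1 = 4, Σd^2 = 51, Σd^2·d^2 = 963.
For Xᵀf: Σf = 42, Σd^2·f = 827.
Normal equations: [[4, 51]; [51, 963]]·[m, c]ᵀ = [42, 827]ᵀ.
Determinant 4·963 − 51² = 1251.
m = (42·963 − 51·827)/1251 = -577/417; c = (4·827 − 51·42)/1251 = 1166/1251.

m = -1.384, c = 0.932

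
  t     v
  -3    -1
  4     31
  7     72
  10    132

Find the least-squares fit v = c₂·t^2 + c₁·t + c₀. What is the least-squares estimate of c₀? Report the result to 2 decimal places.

c₀ = 1.15

Forming AᵀA = [[12738, 1380, 174]; [1380, 174, 18]; [174, 18, 4]] and Aᵀv = [17215, 1951, 234]ᵀ gives AᵀA·[c₂, c₁, c₀]ᵀ = Aᵀv.
Row-reducing yields c₂ = 6569/6906, c₁ = 24515/6906, c₀ = 1322/1151.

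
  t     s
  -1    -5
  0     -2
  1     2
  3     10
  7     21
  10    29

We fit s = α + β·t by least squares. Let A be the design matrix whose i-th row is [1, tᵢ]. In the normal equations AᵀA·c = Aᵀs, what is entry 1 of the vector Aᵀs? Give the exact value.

Entry 1 ↔ basis 1, so (Aᵀs)_{1} = Σᵢ sᵢ = (1)·(-5) + (1)·(-2) + (1)·(2) + (1)·(10) + (1)·(21) + (1)·(29) = 55.

55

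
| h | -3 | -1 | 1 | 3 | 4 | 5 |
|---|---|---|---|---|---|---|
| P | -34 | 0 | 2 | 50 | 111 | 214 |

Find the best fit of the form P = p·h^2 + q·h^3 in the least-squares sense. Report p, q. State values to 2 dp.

Forming XᵀX = [[1045, 4149]; [4149, 21181]] and XᵀP = [7272, 36124]ᵀ gives XᵀX·[p, q]ᵀ = XᵀP.
Δ = 1045·21181 − 4149² = 4919944.
p = (7272·21181 − 4149·36124)/4919944 = 1037439/1229986; q = (1045·36124 − 4149·7272)/4919944 = 1894513/1229986.

p = 0.84, q = 1.54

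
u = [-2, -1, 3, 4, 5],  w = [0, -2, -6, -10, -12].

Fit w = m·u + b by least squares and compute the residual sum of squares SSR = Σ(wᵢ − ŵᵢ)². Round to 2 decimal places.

The normal equations are: 55·m + 9·b = -116;  9·m + 5·b = -30.
Eliminating b: 5·(row 1) − 9·(row 2) gives 194·m = 5·(-116) − 9·(-30) = -310, so m = -155/97.
Then b = ((-30) − 9·(-155/97))/5 = -303/97.
Residuals: -7/97, -46/97, 186/97, -47/97, -86/97; SSR = 478/97.

SSR = 4.93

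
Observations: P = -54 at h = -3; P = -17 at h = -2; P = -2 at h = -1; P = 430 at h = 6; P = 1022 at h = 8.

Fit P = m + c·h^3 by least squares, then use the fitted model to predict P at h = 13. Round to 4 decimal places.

P̂ = 4385.7215

Entries of MᵀM: Σ1 = 5, Σh^3 = 692, Σh^3·h^3 = 309594.
For MᵀP: ΣP = 1379, Σh^3·P = 617740.
So MᵀM·[m, c]ᵀ = MᵀP: [[5, 692]; [692, 309594]]·[m, c]ᵀ = [1379, 617740]ᵀ.
Δ = 5·309594 − 692² = 1069106.
m = (1379·309594 − 692·617740)/1069106 = -272977/534553; c = (5·617740 − 692·1379)/1069106 = 1067216/534553.
At h = 13: P̂ = (-272977/534553)·(1) + (1067216/534553)·(2197) = 2344400575/534553.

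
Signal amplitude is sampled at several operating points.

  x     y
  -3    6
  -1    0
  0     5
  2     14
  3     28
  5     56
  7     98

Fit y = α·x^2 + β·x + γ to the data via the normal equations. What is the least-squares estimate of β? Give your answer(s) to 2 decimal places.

β = 3.44

Sums needed: Σx^2·x^2 = 3205, Σx^2·x = 475, Σx^2 = 97, Σx·x = 97, Σx = 13, Σ1 = 7.
For Aᵀy: Σx^2·y = 6564, Σx·y = 1060, Σy = 207.
So AᵀA·[α, β, γ]ᵀ = Aᵀy: [[3205, 475, 97]; [475, 97, 13]; [97, 13, 7]]·[α, β, γ]ᵀ = [6564, 1060, 207]ᵀ.
Solving the 3×3 system (Gaussian elimination) gives α = 81727/56742, β = 195389/56742, γ = 621/193.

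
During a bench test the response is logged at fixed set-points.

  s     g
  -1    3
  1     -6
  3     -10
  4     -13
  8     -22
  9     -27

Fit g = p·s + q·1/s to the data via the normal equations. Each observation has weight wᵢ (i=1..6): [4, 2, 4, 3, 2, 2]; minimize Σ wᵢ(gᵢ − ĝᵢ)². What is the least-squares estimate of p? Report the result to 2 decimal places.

Setting ∂/∂p … = 0 gives: 380·p + 17·q = -1138;  17·p + (17335/2592)·q = -703/12.
(Σwᵢ·s·s = 380, Σwᵢ·s·1/s = 17, Σwᵢ·1/s·1/s = 17335/2592, Σwᵢ·s·g = -1138, Σwᵢ·1/s·g = -703/12.)
Δ = 380·(17335/2592) − 17² = 1459553/648.
p = ((-1138)·(17335/2592) − 17·(-703/12))/(1459553/648) = -8572907/2919106; q = (380·(-703/12) − 17·(-1138))/(1459553/648) = -1889352/1459553.

p = -2.94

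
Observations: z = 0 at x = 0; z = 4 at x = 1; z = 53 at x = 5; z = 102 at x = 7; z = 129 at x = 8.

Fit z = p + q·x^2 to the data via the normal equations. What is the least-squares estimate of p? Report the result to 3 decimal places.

Compute the Gram sums: Σ1 = 5, Σx^2 = 139, Σx^2·x^2 = 7123.
Right-hand side: Σz = 288, Σx^2·z = 14583.
MᵀM·[p, q]ᵀ = Mᵀz becomes [[5, 139]; [139, 7123]]·[p, q]ᵀ = [288, 14583]ᵀ.
Eliminating q: 7123·(row 1) − 139·(row 2) gives 16294·p = 7123·288 − 139·14583 = 24387, so p = 24387/16294.
Then q = (14583 − 139·(24387/16294))/7123 = 32883/16294.

p = 1.497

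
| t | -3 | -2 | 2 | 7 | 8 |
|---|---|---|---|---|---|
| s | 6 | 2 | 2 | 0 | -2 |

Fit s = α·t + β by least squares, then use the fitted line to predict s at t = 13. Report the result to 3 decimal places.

The normal system MᵀM·[α, β]ᵀ = Mᵀs is [[130, 12]; [12, 5]]·[α, β]ᵀ = [-34, 8]ᵀ.
det = 130·5 − 12² = 506.
α = ((-34)·5 − 12·8)/506 = -133/253; β = (130·8 − 12·(-34))/506 = 724/253.
At t = 13: ŝ = (-133/253)·(13) + (724/253)·(1) = -1005/253.

ŝ = -3.972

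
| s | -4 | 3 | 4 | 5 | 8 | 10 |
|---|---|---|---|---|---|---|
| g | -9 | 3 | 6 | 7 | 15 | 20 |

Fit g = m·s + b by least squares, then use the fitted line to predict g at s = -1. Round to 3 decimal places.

ĝ = -4.000

The normal equations are: 230·m + 26·b = 424;  26·m + 6·b = 42.
Determinant 230·6 − 26² = 704.
m = (424·6 − 26·42)/704 = 33/16; b = (230·42 − 26·424)/704 = -31/16.
At s = -1: ĝ = (33/16)·(-1) + (-31/16)·(1) = -4.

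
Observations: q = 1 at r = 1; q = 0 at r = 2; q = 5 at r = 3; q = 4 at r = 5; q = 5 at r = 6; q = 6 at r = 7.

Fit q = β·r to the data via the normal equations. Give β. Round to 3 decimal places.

β = 0.871

Sums needed: Σr·r = 124.
For Mᵀq: Σr·q = 108.
MᵀM·[β]ᵀ = Mᵀq becomes [[124]]·[β]ᵀ = [108]ᵀ.
β = 108/124 = 0.870968.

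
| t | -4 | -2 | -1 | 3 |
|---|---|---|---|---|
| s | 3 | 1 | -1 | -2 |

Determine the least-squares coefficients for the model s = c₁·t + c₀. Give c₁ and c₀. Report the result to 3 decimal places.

From the data, Σt·t = 30, Σt = -4, Σ1 = 4.
For Aᵀs: Σt·s = -19, Σs = 1.
Determinant 30·4 − (-4)² = 104.
c₁ = ((-19)·4 − (-4)·1)/104 = -9/13; c₀ = (30·1 − (-4)·(-19))/104 = -23/52.

c₁ = -0.692, c₀ = -0.442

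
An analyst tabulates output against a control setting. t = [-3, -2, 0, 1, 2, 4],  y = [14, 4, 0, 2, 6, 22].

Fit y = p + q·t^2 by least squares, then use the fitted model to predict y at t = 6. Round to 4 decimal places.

Sums needed: Σ1 = 6, Σt^2 = 34, Σt^2·t^2 = 370.
Moment sums: Σy = 48, Σt^2·y = 520.
det = 6·370 − 34² = 1064.
p = (48·370 − 34·520)/1064 = 10/133; q = (6·520 − 34·48)/1064 = 186/133.
At t = 6: ŷ = (10/133)·(1) + (186/133)·(36) = 958/19.

ŷ = 50.4211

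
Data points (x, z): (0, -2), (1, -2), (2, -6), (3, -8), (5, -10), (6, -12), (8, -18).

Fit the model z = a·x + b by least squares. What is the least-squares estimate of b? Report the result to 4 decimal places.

b = -1.3276

Entries of AᵀA: Σx·x = 139, Σx = 25, Σ1 = 7.
Moment sums: Σx·z = -304, Σz = -58.
AᵀA·[a, b]ᵀ = Aᵀz becomes [[139, 25]; [25, 7]]·[a, b]ᵀ = [-304, -58]ᵀ.
det = 139·7 − 25² = 348.
a = ((-304)·7 − 25·(-58))/348 = -113/58; b = (139·(-58) − 25·(-304))/348 = -77/58.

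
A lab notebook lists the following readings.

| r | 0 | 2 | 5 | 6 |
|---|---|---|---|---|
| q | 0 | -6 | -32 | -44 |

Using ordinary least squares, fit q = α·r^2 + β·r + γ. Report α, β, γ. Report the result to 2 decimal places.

From the data, Σr^2·r^2 = 1937, Σr^2·r = 349, Σr^2 = 65, Σr·r = 65, Σr = 13, Σ1 = 4.
Moment sums: Σr^2·q = -2408, Σr·q = -436, Σq = -82.
Solving the 3×3 system (Gaussian elimination) gives α = -373/354, β = -379/354, γ = 6/59.

α = -1.05, β = -1.07, γ = 0.10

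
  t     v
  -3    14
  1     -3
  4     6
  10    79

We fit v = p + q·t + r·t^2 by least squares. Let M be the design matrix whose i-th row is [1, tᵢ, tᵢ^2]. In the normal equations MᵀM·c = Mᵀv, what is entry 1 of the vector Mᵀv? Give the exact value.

Entry 1 ↔ basis 1, so (Mᵀv)_{1} = Σᵢ vᵢ = (1)·(14) + (1)·(-3) + (1)·(6) + (1)·(79) = 96.

96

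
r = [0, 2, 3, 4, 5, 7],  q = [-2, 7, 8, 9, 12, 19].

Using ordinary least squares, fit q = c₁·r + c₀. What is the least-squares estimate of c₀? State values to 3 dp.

c₀ = -0.836

The normal equations are: 103·c₁ + 21·c₀ = 267;  21·c₁ + 6·c₀ = 53.
(Σr·r = 103, Σr = 21, Σ1 = 6, Σr·q = 267, Σq = 53.)
Determinant 103·6 − 21² = 177.
c₁ = (267·6 − 21·53)/177 = 163/59; c₀ = (103·53 − 21·267)/177 = -148/177.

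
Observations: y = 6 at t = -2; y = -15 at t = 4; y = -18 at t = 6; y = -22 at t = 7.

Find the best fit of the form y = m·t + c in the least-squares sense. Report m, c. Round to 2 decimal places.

From the data, Σt·t = 105, Σt = 15, Σ1 = 4.
For Aᵀy: Σt·y = -334, Σy = -49.
AᵀA·[m, c]ᵀ = Aᵀy becomes [[105, 15]; [15, 4]]·[m, c]ᵀ = [-334, -49]ᵀ.
det = 105·4 − 15² = 195.
m = ((-334)·4 − 15·(-49))/195 = -601/195; c = (105·(-49) − 15·(-334))/195 = -9/13.

m = -3.08, c = -0.69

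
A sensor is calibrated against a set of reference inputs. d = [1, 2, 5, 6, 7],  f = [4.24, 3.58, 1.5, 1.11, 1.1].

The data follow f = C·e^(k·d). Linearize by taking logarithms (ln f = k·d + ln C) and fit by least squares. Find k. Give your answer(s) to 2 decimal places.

k = -0.25

Let Y = ln f. Fitting Y = k·d + ln C by least squares:
Σd = 21.0000, Σ(d)² = 115.0000, Σln f = 3.3251, Σd·ln f = 7.3159.
Equations: 115.0000·k + 21.0000·ln C = 7.3159;  21.0000·k + 5·ln C = 3.3251.
Solving (det = 134.0000): k = -0.24811, ln C = 1.70707.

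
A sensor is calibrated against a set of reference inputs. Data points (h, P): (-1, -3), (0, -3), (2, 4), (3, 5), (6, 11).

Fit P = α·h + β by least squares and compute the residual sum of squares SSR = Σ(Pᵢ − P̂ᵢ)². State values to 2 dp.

The normal equations are: 50·α + 10·β = 92;  10·α + 5·β = 14.
Eliminating β: 5·(row 1) − 10·(row 2) gives 150·α = 5·92 − 10·14 = 320, so α = 32/15.
Then β = (14 − 10·(32/15))/5 = -22/15.
Residuals: 3/5, -23/15, 6/5, 1/15, -1/3; SSR = 64/15.

SSR = 4.27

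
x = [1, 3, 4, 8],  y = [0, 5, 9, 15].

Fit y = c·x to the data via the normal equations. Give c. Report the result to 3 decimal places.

Entries of MᵀM: Σx·x = 90.
And Σx·y = 171.
MᵀM·[c]ᵀ = Mᵀy becomes [[90]]·[c]ᵀ = [171]ᵀ.
Hence c = 171 / 90 ≈ 1.9.

c = 1.900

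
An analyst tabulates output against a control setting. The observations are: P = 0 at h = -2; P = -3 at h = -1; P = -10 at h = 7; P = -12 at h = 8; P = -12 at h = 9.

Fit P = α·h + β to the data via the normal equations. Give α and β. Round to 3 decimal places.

α = -1.043, β = -3.018

Compute the Gram sums: Σh·h = 199, Σh = 21, Σ1 = 5.
Moment sums: Σh·P = -271, ΣP = -37.
Δ = 199·5 − 21² = 554.
α = ((-271)·5 − 21·(-37))/554 = -289/277; β = (199·(-37) − 21·(-271))/554 = -836/277.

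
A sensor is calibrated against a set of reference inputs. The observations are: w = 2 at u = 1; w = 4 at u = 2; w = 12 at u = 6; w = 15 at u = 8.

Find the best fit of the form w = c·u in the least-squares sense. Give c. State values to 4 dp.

c = 1.9238

Normal-equation sums: Σu·u = 105.
Right-hand side: Σu·w = 202.
c = 202/105 = 1.92381.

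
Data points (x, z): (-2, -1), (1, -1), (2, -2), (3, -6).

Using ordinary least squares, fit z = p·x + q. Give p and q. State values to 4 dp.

The normal system AᵀA·[p, q]ᵀ = Aᵀz is [[18, 4]; [4, 4]]·[p, q]ᵀ = [-21, -10]ᵀ.
Eliminating q: 4·(row 1) − 4·(row 2) gives 56·p = 4·(-21) − 4·(-10) = -44, so p = -11/14.
Then q = ((-10) − 4·(-11/14))/4 = -12/7.

p = -0.7857, q = -1.7143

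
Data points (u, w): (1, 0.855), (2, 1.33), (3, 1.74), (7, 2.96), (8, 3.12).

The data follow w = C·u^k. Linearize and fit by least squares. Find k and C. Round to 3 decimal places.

Taking logs, ln w = k·ln u + ln C, so regress ln w on ln u.
Σln u = 5.8171, Σ(ln u)² = 9.7980, Σln w = 2.9054, Σln u·ln w = 5.2839.
Normal system: [[9.7980, 5.8171]; [5.8171, 5]]·[k, ln C]ᵀ = [5.2839, 2.9054]ᵀ.
Slope k = (n·Σln u·ln w − Σln u·Σln w)/(n·Σ(ln u)² − (Σln u)²) = (5·5.2839 − 5.8171·2.9054)/15.1514 = 0.62821; ln C = (Σln w − k·Σln u)/n = -0.14979, so C = exp(-0.14979) = 0.86089.

k = 0.628, C = 0.861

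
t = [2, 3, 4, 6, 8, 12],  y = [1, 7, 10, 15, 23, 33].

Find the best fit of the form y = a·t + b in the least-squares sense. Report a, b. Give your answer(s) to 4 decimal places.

From the data, Σt·t = 273, Σt = 35, Σ1 = 6.
For Xᵀy: Σt·y = 733, Σy = 89.
So XᵀX·[a, b]ᵀ = Xᵀy: [[273, 35]; [35, 6]]·[a, b]ᵀ = [733, 89]ᵀ.
Δ = 273·6 − 35² = 413.
a = (733·6 − 35·89)/413 = 1283/413; b = (273·89 − 35·733)/413 = -194/59.

a = 3.1065, b = -3.2881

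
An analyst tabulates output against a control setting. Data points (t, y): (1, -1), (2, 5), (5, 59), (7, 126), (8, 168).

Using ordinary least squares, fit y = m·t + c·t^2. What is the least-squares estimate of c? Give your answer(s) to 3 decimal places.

c = 3.085

From the data, Σt·t = 143, Σt·t^2 = 989, Σt^2·t^2 = 7139.
For Aᵀy: Σt·y = 2530, Σt^2·y = 18420.
det = 143·7139 − 989² = 42756.
m = (2530·7139 − 989·18420)/42756 = -77855/21378; c = (143·18420 − 989·2530)/42756 = 65945/21378.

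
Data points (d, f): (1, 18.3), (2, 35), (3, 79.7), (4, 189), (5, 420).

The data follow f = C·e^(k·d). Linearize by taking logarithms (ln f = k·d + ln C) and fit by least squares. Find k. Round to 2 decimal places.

Taking logs, ln f = k·d + ln C, so regress ln f on d.
AᵀA = [[55.0000, 15.0000]; [15.0000, 5]], rhs = [74.3207, 22.1225]ᵀ  (here Σd = 15.0000, Σ(d)² = 55.0000, Σln f = 22.1225, Σd·ln f = 74.3207).
Δ = 55.0000·5 − (15.0000)² = 50.0000; k = (74.3207·5 − 15.0000·22.1225)/50.0000 = 0.79531, ln C = (55.0000·22.1225 − 15.0000·74.3207)/50.0000 = 2.03857.

k = 0.80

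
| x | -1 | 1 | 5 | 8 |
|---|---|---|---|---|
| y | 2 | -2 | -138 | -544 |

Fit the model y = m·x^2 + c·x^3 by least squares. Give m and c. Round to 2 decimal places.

Compute the Gram sums: Σx^2·x^2 = 4723, Σx^2·x^3 = 35893, Σx^3·x^3 = 277771.
Moment sums: Σx^2·y = -38266, Σx^3·y = -295782.
Normal equations: [[4723, 35893]; [35893, 277771]]·[m, c]ᵀ = [-38266, -295782]ᵀ.
Eliminating c: 277771·(row 1) − 35893·(row 2) gives 23604984·m = 277771·(-38266) − 35893·(-295782) = -12681760, so m = -121940/226971.
Then c = ((-295782) − 35893·(-121940/226971))/277771 = -2937106/2950623.

m = -0.54, c = -1.00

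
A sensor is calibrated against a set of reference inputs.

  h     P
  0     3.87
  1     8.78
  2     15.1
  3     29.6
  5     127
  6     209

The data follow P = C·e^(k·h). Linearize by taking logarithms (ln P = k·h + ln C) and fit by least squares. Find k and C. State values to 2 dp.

k = 0.67, C = 4.11

With ln Pᵢ as the transformed response and hᵢ as the regressor:
XᵀX = [[75.0000, 17.0000]; [17.0000, 6]], rhs = [74.0401, 19.8147]ᵀ  (here Σh = 17.0000, Σ(h)² = 75.0000, Σln P = 19.8147, Σh·ln P = 74.0401).
Solving (det = 161.0000): k = 0.66702, ln C = 1.41256, so C = exp(1.41256) = 4.10645.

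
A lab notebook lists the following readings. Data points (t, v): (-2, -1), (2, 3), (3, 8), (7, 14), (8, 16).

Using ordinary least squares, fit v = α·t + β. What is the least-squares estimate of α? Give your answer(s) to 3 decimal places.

α = 1.748

Normal-equation sums: Σt·t = 130, Σt = 18, Σ1 = 5.
And Σt·v = 258, Σv = 40.
Normal equations: [[130, 18]; [18, 5]]·[α, β]ᵀ = [258, 40]ᵀ.
Δ = 130·5 − 18² = 326.
α = (258·5 − 18·40)/326 = 285/163; β = (130·40 − 18·258)/326 = 278/163.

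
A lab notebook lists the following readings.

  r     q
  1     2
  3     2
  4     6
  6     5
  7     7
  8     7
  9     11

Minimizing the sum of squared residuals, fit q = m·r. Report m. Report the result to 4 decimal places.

From the data, Σr·r = 256.
Moment sums: Σr·q = 266.
m = 266/256 = 1.03906.

m = 1.0391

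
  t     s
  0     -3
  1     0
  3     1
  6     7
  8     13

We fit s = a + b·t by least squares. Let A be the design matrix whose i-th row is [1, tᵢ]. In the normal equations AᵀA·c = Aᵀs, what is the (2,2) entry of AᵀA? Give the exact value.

Row 2 ↔ basis t, column 2 ↔ basis t, so (AᵀA)_{2,2} = Σᵢ (t)·(t) = (0)·(0) + (1)·(1) + (3)·(3) + (6)·(6) + (8)·(8) = 110.

110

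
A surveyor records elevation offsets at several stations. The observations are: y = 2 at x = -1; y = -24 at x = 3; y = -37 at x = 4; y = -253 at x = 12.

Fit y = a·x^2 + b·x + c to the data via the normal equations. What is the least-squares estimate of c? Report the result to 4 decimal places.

Entries of AᵀA: Σx^2·x^2 = 21074, Σx^2·x = 1818, Σx^2 = 170, Σx·x = 170, Σx = 18, Σ1 = 4.
For Aᵀy: Σx^2·y = -37238, Σx·y = -3258, Σy = -312.
AᵀA·[a, b, c]ᵀ = Aᵀy becomes [[21074, 1818, 170]; [1818, 170, 18]; [170, 18, 4]]·[a, b, c]ᵀ = [-37238, -3258, -312]ᵀ.
Row-reducing yields a = -45445/30938, b = -106803/30938, c = -569/15469.

c = -0.0368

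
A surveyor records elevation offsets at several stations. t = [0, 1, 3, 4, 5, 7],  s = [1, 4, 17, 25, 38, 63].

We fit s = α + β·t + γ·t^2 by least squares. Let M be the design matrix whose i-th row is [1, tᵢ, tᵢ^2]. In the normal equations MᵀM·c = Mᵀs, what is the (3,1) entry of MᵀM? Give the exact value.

Row 3 ↔ basis t^2, column 1 ↔ basis 1, so (MᵀM)_{3,1} = Σᵢ t^2 = (0)·(1) + (1)·(1) + (9)·(1) + (16)·(1) + (25)·(1) + (49)·(1) = 100.

100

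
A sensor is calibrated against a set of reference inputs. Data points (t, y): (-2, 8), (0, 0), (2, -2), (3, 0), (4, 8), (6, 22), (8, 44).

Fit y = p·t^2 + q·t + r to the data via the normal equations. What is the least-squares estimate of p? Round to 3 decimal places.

p = 0.986

The normal system MᵀM·[p, q, r]ᵀ = Mᵀy is [[5761, 819, 133]; [819, 133, 21]; [133, 21, 7]]·[p, q, r]ᵀ = [3760, 496, 80]ᵀ.
Inverting the 3×3 Gram matrix, [p, q, r]ᵀ = [352/357, -192/85, -944/1785]ᵀ.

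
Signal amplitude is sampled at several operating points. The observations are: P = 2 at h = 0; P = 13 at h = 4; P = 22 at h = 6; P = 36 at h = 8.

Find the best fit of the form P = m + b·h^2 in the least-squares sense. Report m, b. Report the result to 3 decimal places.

Normal-equation sums: Σ1 = 4, Σh^2 = 116, Σh^2·h^2 = 5648.
Right-hand side: ΣP = 73, Σh^2·P = 3304.
Δ = 4·5648 − 116² = 9136.
m = (73·5648 − 116·3304)/9136 = 1815/571; b = (4·3304 − 116·73)/9136 = 1187/2284.

m = 3.179, b = 0.520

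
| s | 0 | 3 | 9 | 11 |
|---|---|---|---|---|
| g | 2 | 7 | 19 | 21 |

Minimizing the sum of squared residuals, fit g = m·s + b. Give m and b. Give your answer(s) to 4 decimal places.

From the data, Σs·s = 211, Σs = 23, Σ1 = 4.
Right-hand side: Σs·g = 423, Σg = 49.
So MᵀM·[m, b]ᵀ = Mᵀg: [[211, 23]; [23, 4]]·[m, b]ᵀ = [423, 49]ᵀ.
Δ = 211·4 − 23² = 315.
m = (423·4 − 23·49)/315 = 113/63; b = (211·49 − 23·423)/315 = 122/63.

m = 1.7937, b = 1.9365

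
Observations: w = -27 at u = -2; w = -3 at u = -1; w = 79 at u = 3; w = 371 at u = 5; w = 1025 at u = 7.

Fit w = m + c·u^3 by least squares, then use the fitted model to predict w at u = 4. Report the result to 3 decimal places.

With design matrix X, XᵀX = [[5, 486]; [486, 134068]] and Xᵀw = [1445, 400302]ᵀ.
Eliminating c: 134068·(row 1) − 486·(row 2) gives 434144·m = 134068·1445 − 486·400302 = -818512, so m = -51157/27134.
Then c = (400302 − 486·(-51157/27134))/134068 = 162405/54268.
At u = 4: ŵ = (-51157/27134)·(1) + (162405/54268)·(64) = 5145803/27134.

ŵ = 189.644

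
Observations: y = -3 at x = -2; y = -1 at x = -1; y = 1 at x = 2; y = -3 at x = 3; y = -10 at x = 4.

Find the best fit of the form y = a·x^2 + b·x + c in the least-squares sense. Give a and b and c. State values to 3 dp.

MᵀM·[a, b, c]ᵀ = Mᵀy reads: 370·a + 90·b + 34·c = -196;  90·a + 34·b + 6·c = -40;  34·a + 6·b + 5·c = -16.
Inverting the 3×3 Gram matrix, [a, b, c]ᵀ = [-821/812, 877/812, 69/29]ᵀ.

a = -1.011, b = 1.080, c = 2.379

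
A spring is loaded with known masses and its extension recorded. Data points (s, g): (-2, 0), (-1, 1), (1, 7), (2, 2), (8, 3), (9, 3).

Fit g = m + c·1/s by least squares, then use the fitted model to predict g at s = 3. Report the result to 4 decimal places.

ĝ = 3.4929

XᵀX·[m, c]ᵀ = Xᵀg reads: 6·m + (17/72)·c = 16;  (17/72)·m + (13105/5184)·c = 185/24.
det = 6·(13105/5184) − (17/72)² = 78341/5184.
m = (16·(13105/5184) − (17/72)·(185/24))/(78341/5184) = 200245/78341; c = (6·(185/24) − (17/72)·16)/(78341/5184) = 220176/78341.
At s = 3: ĝ = (200245/78341)·(1) + (220176/78341)·(1/3) = 273637/78341.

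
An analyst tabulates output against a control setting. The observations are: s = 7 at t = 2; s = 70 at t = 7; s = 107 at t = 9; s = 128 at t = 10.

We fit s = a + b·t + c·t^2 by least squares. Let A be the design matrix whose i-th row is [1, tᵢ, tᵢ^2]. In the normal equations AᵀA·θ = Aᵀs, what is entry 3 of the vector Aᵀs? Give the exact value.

24925

Entry 3 ↔ basis t^2, so (Aᵀs)_{3} = Σᵢ (t^2)·sᵢ = (4)·(7) + (49)·(70) + (81)·(107) + (100)·(128) = 24925.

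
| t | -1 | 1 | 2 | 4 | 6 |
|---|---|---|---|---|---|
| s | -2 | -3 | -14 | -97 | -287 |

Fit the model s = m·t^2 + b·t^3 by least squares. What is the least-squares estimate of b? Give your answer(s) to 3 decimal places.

b = -0.985

Setting ∂/∂m … = 0 gives: 1570·m + 8832·b = -11945;  8832·m + 50818·b = -68313.
Determinant 1570·50818 − 8832² = 1780036.
m = ((-11945)·50818 − 8832·(-68313))/1780036 = -1840297/890018; b = (1570·(-68313) − 8832·(-11945))/1780036 = -876585/890018.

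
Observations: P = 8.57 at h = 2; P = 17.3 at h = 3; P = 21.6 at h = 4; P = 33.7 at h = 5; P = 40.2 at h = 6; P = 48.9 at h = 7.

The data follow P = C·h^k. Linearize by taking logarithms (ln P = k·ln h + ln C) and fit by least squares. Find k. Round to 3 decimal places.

Linearized form: ln P = k·ln h + ln C. From the 6 transformed points,
Σln h = 8.5252, Σ(ln h)² = 13.1965, Σln P = 19.1728, Σln h·ln P = 28.7294.
Equations: 13.1965·k + 8.5252·ln C = 28.7294;  8.5252·k + 6·ln C = 19.1728.
Slope k = (n·Σln h·ln P − Σln h·Σln P)/(n·Σ(ln h)² − (Σln h)²) = (6·28.7294 − 8.5252·19.1728)/6.5005 = 1.37301; ln C = (Σln P − k·Σln h)/n = 1.24461.

k = 1.373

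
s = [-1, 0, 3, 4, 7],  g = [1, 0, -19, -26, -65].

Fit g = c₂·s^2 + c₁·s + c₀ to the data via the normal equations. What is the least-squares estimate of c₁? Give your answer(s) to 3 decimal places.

The normal system MᵀM·[c₂, c₁, c₀]ᵀ = Mᵀg is [[2739, 433, 75]; [433, 75, 13]; [75, 13, 5]]·[c₂, c₁, c₀]ᵀ = [-3771, -617, -109]ᵀ.
Inverting the 3×3 Gram matrix, [c₂, c₁, c₀]ᵀ = [-5379/6158, -18789/6158, -2354/3079]ᵀ.

c₁ = -3.051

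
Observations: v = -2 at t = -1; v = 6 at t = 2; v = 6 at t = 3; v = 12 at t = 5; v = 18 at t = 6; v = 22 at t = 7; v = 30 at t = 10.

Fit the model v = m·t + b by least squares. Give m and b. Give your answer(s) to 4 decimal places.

From the data, Σt·t = 224, Σt = 32, Σ1 = 7.
Right-hand side: Σt·v = 654, Σv = 92.
Normal equations: [[224, 32]; [32, 7]]·[m, b]ᵀ = [654, 92]ᵀ.
Δ = 224·7 − 32² = 544.
m = (654·7 − 32·92)/544 = 817/272; b = (224·92 − 32·654)/544 = -10/17.

m = 3.0037, b = -0.5882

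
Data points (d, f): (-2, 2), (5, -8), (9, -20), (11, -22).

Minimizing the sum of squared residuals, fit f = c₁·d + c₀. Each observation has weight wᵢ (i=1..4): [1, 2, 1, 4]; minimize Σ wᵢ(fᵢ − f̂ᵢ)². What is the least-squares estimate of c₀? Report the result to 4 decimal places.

c₀ = -0.2973

Entries of XᵀWX: Σwᵢ·d·d = 619, Σwᵢ·d = 61, Σwᵢ·1 = 8.
For XᵀWf: Σwᵢ·d·f = -1232, Σwᵢ·f = -122.
Normal equations: [[619, 61]; [61, 8]]·[c₁, c₀]ᵀ = [-1232, -122]ᵀ.
det = 619·8 − 61² = 1231.
c₁ = ((-1232)·8 − 61·(-122))/1231 = -2414/1231; c₀ = (619·(-122) − 61·(-1232))/1231 = -366/1231.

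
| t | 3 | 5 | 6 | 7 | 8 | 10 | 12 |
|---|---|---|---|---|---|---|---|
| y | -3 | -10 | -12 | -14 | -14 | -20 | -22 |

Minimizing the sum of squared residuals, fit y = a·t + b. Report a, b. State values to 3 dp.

From the data, Σt·t = 427, Σt = 51, Σ1 = 7.
For Aᵀy: Σt·y = -805, Σy = -95.
So AᵀA·[a, b]ᵀ = Aᵀy: [[427, 51]; [51, 7]]·[a, b]ᵀ = [-805, -95]ᵀ.
Δ = 427·7 − 51² = 388.
a = ((-805)·7 − 51·(-95))/388 = -395/194; b = (427·(-95) − 51·(-805))/388 = 245/194.

a = -2.036, b = 1.263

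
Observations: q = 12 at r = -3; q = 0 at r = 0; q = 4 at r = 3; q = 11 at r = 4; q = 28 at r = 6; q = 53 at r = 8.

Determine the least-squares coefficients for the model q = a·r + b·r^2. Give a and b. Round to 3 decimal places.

Entries of AᵀA: Σr·r = 134, Σr·r^2 = 792, Σr^2·r^2 = 5810.
For Aᵀq: Σr·q = 612, Σr^2·q = 4720.
Eliminating b: 5810·(row 1) − 792·(row 2) gives 151276·a = 5810·612 − 792·4720 = -182520, so a = -45630/37819.
Then b = (4720 − 792·(-45630/37819))/5810 = 36944/37819.

a = -1.207, b = 0.977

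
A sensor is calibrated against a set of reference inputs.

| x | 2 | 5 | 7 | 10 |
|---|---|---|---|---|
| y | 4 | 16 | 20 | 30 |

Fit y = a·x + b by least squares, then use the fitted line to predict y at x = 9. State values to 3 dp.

Sums needed: Σx·x = 178, Σx = 24, Σ1 = 4.
For Mᵀy: Σx·y = 528, Σy = 70.
So MᵀM·[a, b]ᵀ = Mᵀy: [[178, 24]; [24, 4]]·[a, b]ᵀ = [528, 70]ᵀ.
Eliminating b: 4·(row 1) − 24·(row 2) gives 136·a = 4·528 − 24·70 = 432, so a = 54/17.
Then b = (70 − 24·(54/17))/4 = -53/34.
At x = 9: ŷ = (54/17)·(9) + (-53/34)·(1) = 919/34.

ŷ = 27.029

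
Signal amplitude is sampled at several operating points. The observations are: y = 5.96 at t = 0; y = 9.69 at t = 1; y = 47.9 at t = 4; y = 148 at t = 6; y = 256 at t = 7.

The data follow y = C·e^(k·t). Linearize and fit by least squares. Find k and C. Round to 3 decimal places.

k = 0.539, C = 5.766

Let Y = ln y. Fitting Y = k·t + ln C by least squares:
Σt = 18.0000, Σ(t)² = 102.0000, Σln y = 18.4677, Σt·ln y = 86.5471.
Normal system: [[102.0000, 18.0000]; [18.0000, 5]]·[k, ln C]ᵀ = [86.5471, 18.4677]ᵀ.
Slope k = (n·Σt·ln y − Σt·Σln y)/(n·Σ(t)² − (Σt)²) = (5·86.5471 − 18.0000·18.4677)/186.0000 = 0.53934; ln C = (Σln y − k·Σt)/n = 1.75191, so C = exp(1.75191) = 5.76560.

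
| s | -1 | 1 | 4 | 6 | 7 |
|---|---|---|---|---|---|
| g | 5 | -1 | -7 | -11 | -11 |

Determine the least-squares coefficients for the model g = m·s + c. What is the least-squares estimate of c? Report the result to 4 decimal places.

c = 1.9204

Entries of AᵀA: Σs·s = 103, Σs = 17, Σ1 = 5.
Right-hand side: Σs·g = -177, Σg = -25.
So AᵀA·[m, c]ᵀ = Aᵀg: [[103, 17]; [17, 5]]·[m, c]ᵀ = [-177, -25]ᵀ.
Determinant 103·5 − 17² = 226.
m = ((-177)·5 − 17·(-25))/226 = -230/113; c = (103·(-25) − 17·(-177))/226 = 217/113.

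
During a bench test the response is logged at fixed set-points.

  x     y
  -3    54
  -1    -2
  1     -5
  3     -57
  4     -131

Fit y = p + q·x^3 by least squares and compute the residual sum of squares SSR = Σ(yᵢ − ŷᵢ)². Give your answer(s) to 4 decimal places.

SSR = 6.8458

Sums needed: Σ1 = 5, Σx^3 = 64, Σx^3·x^3 = 5556.
For Mᵀy: Σy = -141, Σx^3·y = -11384.
So MᵀM·[p, q]ᵀ = Mᵀy: [[5, 64]; [64, 5556]]·[p, q]ᵀ = [-141, -11384]ᵀ.
det = 5·5556 − 64² = 23684.
p = ((-141)·5556 − 64·(-11384))/23684 = -13705/5921; q = (5·(-11384) − 64·(-141))/23684 = -11974/5921.
Residuals: 10141/5921, -10111/5921, -3926/5921, -494/5921, 4390/5921; SSR = 40534/5921.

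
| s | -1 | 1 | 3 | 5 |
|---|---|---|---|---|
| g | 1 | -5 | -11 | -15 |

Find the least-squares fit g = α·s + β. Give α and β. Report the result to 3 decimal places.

Setting ∂/∂α … = 0 gives: 36·α + 8·β = -114;  8·α + 4·β = -30.
det = 36·4 − 8² = 80.
α = ((-114)·4 − 8·(-30))/80 = -27/10; β = (36·(-30) − 8·(-114))/80 = -21/10.

α = -2.700, β = -2.100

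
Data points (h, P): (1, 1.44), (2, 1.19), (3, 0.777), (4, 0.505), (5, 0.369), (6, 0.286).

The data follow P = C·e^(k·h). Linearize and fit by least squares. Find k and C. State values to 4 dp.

k = -0.3436, C = 2.1418

Taking logs, ln P = k·h + ln C, so regress ln P on h.
AᵀA = [[91.0000, 21.0000]; [21.0000, 6]], rhs = [-15.2726, -2.6456]ᵀ  (here Σh = 21.0000, Σ(h)² = 91.0000, Σln P = -2.6456, Σh·ln P = -15.2726).
Solving (det = 105.0000): k = -0.34359, ln C = 0.76163, so C = exp(0.76163) = 2.14175.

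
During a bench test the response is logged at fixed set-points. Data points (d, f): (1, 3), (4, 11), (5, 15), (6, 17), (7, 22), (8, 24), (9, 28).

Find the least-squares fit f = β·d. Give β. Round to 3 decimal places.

β = 3.022

Entries of MᵀM: Σd·d = 272.
And Σd·f = 822.
β = 822/272 = 3.02206.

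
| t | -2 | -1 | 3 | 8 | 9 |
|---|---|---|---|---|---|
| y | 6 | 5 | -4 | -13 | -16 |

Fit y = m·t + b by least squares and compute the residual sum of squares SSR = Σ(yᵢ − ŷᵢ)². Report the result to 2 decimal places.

SSR = 1.20

From the data, Σt·t = 159, Σt = 17, Σ1 = 5.
Moment sums: Σt·y = -277, Σy = -22.
Normal equations: [[159, 17]; [17, 5]]·[m, b]ᵀ = [-277, -22]ᵀ.
Determinant 159·5 − 17² = 506.
m = ((-277)·5 − 17·(-22))/506 = -1011/506; b = (159·(-22) − 17·(-277))/506 = 1211/506.
Residuals: -197/506, 14/23, -101/253, 13/22, -104/253; SSR = 607/506.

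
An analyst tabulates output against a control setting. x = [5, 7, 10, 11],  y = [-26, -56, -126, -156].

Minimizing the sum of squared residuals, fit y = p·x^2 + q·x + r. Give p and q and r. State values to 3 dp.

MᵀM·[p, q, r]ᵀ = Mᵀy reads: 27667·p + 2799·q + 295·r = -34870;  2799·p + 295·q + 33·r = -3498;  295·p + 33·q + 4·r = -364.
(Σx^2·x^2 = 27667, Σx^2·x = 2799, Σx^2 = 295, Σx·x = 295, Σx = 33, Σ1 = 4, Σx^2·y = -34870, Σx·y = -3498, Σy = -364.)
Inverting the 3×3 Gram matrix, [p, q, r]ᵀ = [-5/3, 5, -28/3]ᵀ.

p = -1.667, q = 5.000, r = -9.333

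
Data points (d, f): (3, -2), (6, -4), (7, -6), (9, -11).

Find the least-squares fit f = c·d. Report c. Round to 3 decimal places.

With design matrix A, AᵀA = [[175]] and Aᵀf = [-171]ᵀ.
c = (-171)/175 = -0.977143.

c = -0.977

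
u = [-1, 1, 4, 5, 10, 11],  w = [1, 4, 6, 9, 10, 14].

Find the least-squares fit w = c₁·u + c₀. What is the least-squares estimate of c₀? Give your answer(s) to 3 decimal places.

The normal system XᵀX·[c₁, c₀]ᵀ = Xᵀw is [[264, 30]; [30, 6]]·[c₁, c₀]ᵀ = [326, 44]ᵀ.
det = 264·6 − 30² = 684.
c₁ = (326·6 − 30·44)/684 = 53/57; c₀ = (264·44 − 30·326)/684 = 51/19.

c₀ = 2.684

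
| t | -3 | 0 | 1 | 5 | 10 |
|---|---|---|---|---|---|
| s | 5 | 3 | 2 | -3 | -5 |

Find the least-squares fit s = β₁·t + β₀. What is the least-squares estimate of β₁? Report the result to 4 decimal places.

β₁ = -0.8221

Setting ∂/∂β₁ … = 0 gives: 135·β₁ + 13·β₀ = -78;  13·β₁ + 5·β₀ = 2.
Eliminating β₀: 5·(row 1) − 13·(row 2) gives 506·β₁ = 5·(-78) − 13·2 = -416, so β₁ = -208/253.
Then β₀ = (2 − 13·(-208/253))/5 = 642/253.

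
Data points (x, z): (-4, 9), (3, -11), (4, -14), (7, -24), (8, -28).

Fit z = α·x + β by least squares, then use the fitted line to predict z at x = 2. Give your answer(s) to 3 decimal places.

From the data, Σx·x = 154, Σx = 18, Σ1 = 5.
Moment sums: Σx·z = -517, Σz = -68.
Normal equations: [[154, 18]; [18, 5]]·[α, β]ᵀ = [-517, -68]ᵀ.
Determinant 154·5 − 18² = 446.
α = ((-517)·5 − 18·(-68))/446 = -1361/446; β = (154·(-68) − 18·(-517))/446 = -583/223.
At x = 2: ẑ = (-1361/446)·(2) + (-583/223)·(1) = -1944/223.

ẑ = -8.717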